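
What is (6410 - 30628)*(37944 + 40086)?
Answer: -1889730540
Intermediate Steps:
(6410 - 30628)*(37944 + 40086) = -24218*78030 = -1889730540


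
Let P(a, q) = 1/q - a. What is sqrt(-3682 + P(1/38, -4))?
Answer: I*sqrt(5317207)/38 ≈ 60.682*I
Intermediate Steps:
sqrt(-3682 + P(1/38, -4)) = sqrt(-3682 + (1/(-4) - 1/38)) = sqrt(-3682 + (-1/4 - 1*1/38)) = sqrt(-3682 + (-1/4 - 1/38)) = sqrt(-3682 - 21/76) = sqrt(-279853/76) = I*sqrt(5317207)/38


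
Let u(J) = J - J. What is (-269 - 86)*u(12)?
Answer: 0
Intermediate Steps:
u(J) = 0
(-269 - 86)*u(12) = (-269 - 86)*0 = -355*0 = 0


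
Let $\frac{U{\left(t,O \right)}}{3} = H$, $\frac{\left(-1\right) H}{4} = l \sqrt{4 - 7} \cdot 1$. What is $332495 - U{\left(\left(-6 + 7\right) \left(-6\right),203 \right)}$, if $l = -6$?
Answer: $332495 - 72 i \sqrt{3} \approx 3.325 \cdot 10^{5} - 124.71 i$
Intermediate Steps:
$H = 24 i \sqrt{3}$ ($H = - 4 - 6 \sqrt{4 - 7} \cdot 1 = - 4 - 6 \sqrt{-3} \cdot 1 = - 4 - 6 i \sqrt{3} \cdot 1 = - 4 \left(- 6 i \sqrt{3}\right) = 24 i \sqrt{3} \approx 41.569 i$)
$U{\left(t,O \right)} = 72 i \sqrt{3}$ ($U{\left(t,O \right)} = 3 \cdot 24 i \sqrt{3} = 72 i \sqrt{3}$)
$332495 - U{\left(\left(-6 + 7\right) \left(-6\right),203 \right)} = 332495 - 72 i \sqrt{3}$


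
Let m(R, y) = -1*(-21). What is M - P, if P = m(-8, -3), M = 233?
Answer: 212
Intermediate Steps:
m(R, y) = 21
P = 21
M - P = 233 - 1*21 = 233 - 21 = 212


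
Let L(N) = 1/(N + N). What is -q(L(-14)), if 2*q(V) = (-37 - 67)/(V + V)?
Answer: -728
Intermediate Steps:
L(N) = 1/(2*N)
q(V) = -26/V (q(V) = ((-37 - 67)/(V + V))/2 = (-104*1/(2*V))/2 = (-52/V)/2 = -26/V)
-q(L(-14)) = -(-26)/((½)/(-14)) = -(-26)/((½)*(-1/14)) = -(-26)/(-1/28) = -(-26)*(-28) = -1*728 = -728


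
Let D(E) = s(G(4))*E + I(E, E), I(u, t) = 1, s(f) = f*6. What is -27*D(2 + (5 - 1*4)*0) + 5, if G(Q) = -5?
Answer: 1598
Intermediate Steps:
s(f) = 6*f
D(E) = 1 - 30*E (D(E) = (6*(-5))*E + 1 = -30*E + 1 = 1 - 30*E)
-27*D(2 + (5 - 1*4)*0) + 5 = -27*(1 - 30*(2 + (5 - 1*4)*0)) + 5 = -27*(1 - 30*(2 + (5 - 4)*0)) + 5 = -27*(1 - 30*(2 + 1*0)) + 5 = -27*(1 - 30*(2 + 0)) + 5 = -27*(1 - 30*2) + 5 = -27*(1 - 60) + 5 = -27*(-59) + 5 = 1593 + 5 = 1598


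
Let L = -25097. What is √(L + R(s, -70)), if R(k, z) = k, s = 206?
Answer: I*√24891 ≈ 157.77*I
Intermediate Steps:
√(L + R(s, -70)) = √(-25097 + 206) = √(-24891) = I*√24891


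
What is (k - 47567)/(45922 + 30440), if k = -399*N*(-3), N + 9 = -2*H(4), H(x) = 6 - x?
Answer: -2428/2937 ≈ -0.82669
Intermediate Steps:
N = -13 (N = -9 - 2*(6 - 1*4) = -9 - 2*(6 - 4) = -9 - 2*2 = -9 - 4 = -13)
k = -15561 (k = -399*(-13*(-3)) = -15561 ≈ -15561.)
(k - 47567)/(45922 + 30440) = (-15561 - 47567)/(45922 + 30440) = -63128/76362 = -63128*1/76362 = -2428/2937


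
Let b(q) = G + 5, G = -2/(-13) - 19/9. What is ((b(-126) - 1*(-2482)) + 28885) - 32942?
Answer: -183919/117 ≈ -1572.0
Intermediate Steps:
G = -229/117 (G = -2*(-1/13) - 19*⅑ = 2/13 - 19/9 = -229/117 ≈ -1.9573)
b(q) = 356/117 (b(q) = -229/117 + 5 = 356/117)
((b(-126) - 1*(-2482)) + 28885) - 32942 = ((356/117 - 1*(-2482)) + 28885) - 32942 = ((356/117 + 2482) + 28885) - 32942 = (290750/117 + 28885) - 32942 = 3670295/117 - 32942 = -183919/117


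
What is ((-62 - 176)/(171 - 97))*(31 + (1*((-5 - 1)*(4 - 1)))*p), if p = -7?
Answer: -18683/37 ≈ -504.95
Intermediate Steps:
((-62 - 176)/(171 - 97))*(31 + (1*((-5 - 1)*(4 - 1)))*p) = ((-62 - 176)/(171 - 97))*(31 + (1*((-5 - 1)*(4 - 1)))*(-7)) = (-238/74)*(31 + (1*(-6*3))*(-7)) = (-238*1/74)*(31 + (1*(-18))*(-7)) = -119*(31 - 18*(-7))/37 = -119*(31 + 126)/37 = -119/37*157 = -18683/37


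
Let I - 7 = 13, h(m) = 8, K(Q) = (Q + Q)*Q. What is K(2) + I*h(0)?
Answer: 168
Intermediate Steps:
K(Q) = 2*Q**2 (K(Q) = (2*Q)*Q = 2*Q**2)
I = 20 (I = 7 + 13 = 20)
K(2) + I*h(0) = 2*2**2 + 20*8 = 2*4 + 160 = 8 + 160 = 168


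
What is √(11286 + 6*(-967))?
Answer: 2*√1371 ≈ 74.054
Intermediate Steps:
√(11286 + 6*(-967)) = √(11286 - 5802) = √5484 = 2*√1371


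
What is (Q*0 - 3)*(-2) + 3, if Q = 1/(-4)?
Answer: 9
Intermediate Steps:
Q = -1/4 ≈ -0.25000
(Q*0 - 3)*(-2) + 3 = (-1/4*0 - 3)*(-2) + 3 = (0 - 3)*(-2) + 3 = -3*(-2) + 3 = 6 + 3 = 9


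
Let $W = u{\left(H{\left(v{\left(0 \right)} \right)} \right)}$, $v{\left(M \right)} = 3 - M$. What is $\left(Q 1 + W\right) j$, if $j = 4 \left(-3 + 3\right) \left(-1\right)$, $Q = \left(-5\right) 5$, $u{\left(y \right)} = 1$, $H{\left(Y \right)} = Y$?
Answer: $0$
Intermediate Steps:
$W = 1$
$Q = -25$
$j = 0$ ($j = 4 \cdot 0 \left(-1\right) = 0 \left(-1\right) = 0$)
$\left(Q 1 + W\right) j = \left(\left(-25\right) 1 + 1\right) 0 = \left(-25 + 1\right) 0 = \left(-24\right) 0 = 0$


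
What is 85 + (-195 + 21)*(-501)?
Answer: 87259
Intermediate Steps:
85 + (-195 + 21)*(-501) = 85 - 174*(-501) = 85 + 87174 = 87259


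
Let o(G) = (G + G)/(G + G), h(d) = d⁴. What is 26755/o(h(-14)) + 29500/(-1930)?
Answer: 5160765/193 ≈ 26740.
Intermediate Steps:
o(G) = 1 (o(G) = (2*G)/((2*G)) = (2*G)*(1/(2*G)) = 1)
26755/o(h(-14)) + 29500/(-1930) = 26755/1 + 29500/(-1930) = 26755*1 + 29500*(-1/1930) = 26755 - 2950/193 = 5160765/193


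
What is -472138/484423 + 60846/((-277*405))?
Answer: -27480667796/18114998085 ≈ -1.5170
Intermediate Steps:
-472138/484423 + 60846/((-277*405)) = -472138*1/484423 + 60846/(-112185) = -472138/484423 + 60846*(-1/112185) = -472138/484423 - 20282/37395 = -27480667796/18114998085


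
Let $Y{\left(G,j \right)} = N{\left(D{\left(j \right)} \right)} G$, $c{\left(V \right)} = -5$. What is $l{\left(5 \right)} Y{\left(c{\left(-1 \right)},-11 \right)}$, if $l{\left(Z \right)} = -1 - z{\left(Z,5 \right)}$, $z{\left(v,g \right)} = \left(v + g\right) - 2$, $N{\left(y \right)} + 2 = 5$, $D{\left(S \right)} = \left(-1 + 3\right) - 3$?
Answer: $135$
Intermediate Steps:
$D{\left(S \right)} = -1$ ($D{\left(S \right)} = 2 - 3 = -1$)
$N{\left(y \right)} = 3$ ($N{\left(y \right)} = -2 + 5 = 3$)
$z{\left(v,g \right)} = -2 + g + v$ ($z{\left(v,g \right)} = \left(g + v\right) - 2 = -2 + g + v$)
$l{\left(Z \right)} = -4 - Z$ ($l{\left(Z \right)} = -1 - \left(-2 + 5 + Z\right) = -1 - \left(3 + Z\right) = -4 - Z$)
$Y{\left(G,j \right)} = 3 G$
$l{\left(5 \right)} Y{\left(c{\left(-1 \right)},-11 \right)} = \left(-4 - 5\right) 3 \left(-5\right) = \left(-4 - 5\right) \left(-15\right) = \left(-9\right) \left(-15\right) = 135$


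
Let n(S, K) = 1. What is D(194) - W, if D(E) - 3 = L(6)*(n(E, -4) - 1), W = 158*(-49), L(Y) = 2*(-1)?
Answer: 7745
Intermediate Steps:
L(Y) = -2
W = -7742
D(E) = 3 (D(E) = 3 - 2*(1 - 1) = 3 - 2*0 = 3 + 0 = 3)
D(194) - W = 3 - 1*(-7742) = 3 + 7742 = 7745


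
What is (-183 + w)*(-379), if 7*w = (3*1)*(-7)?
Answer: 70494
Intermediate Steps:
w = -3 (w = ((3*1)*(-7))/7 = (3*(-7))/7 = (1/7)*(-21) = -3)
(-183 + w)*(-379) = (-183 - 3)*(-379) = -186*(-379) = 70494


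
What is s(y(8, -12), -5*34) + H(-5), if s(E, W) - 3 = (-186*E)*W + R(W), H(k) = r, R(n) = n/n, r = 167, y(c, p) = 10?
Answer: 316371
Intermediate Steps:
R(n) = 1
H(k) = 167
s(E, W) = 4 - 186*E*W (s(E, W) = 3 + ((-186*E)*W + 1) = 3 + (-186*E*W + 1) = 3 + (1 - 186*E*W) = 4 - 186*E*W)
s(y(8, -12), -5*34) + H(-5) = (4 - 186*10*(-5*34)) + 167 = (4 - 186*10*(-170)) + 167 = (4 + 316200) + 167 = 316204 + 167 = 316371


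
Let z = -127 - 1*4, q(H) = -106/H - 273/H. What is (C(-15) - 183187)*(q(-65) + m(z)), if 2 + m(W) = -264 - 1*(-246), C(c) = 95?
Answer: 12971364/5 ≈ 2.5943e+6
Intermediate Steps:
q(H) = -379/H
z = -131 (z = -127 - 4 = -131)
m(W) = -20 (m(W) = -2 + (-264 - 1*(-246)) = -2 + (-264 + 246) = -2 - 18 = -20)
(C(-15) - 183187)*(q(-65) + m(z)) = (95 - 183187)*(-379/(-65) - 20) = -183092*(-379*(-1/65) - 20) = -183092*(379/65 - 20) = -183092*(-921/65) = 12971364/5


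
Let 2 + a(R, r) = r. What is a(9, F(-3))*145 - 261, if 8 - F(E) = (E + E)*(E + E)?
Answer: -4611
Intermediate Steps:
F(E) = 8 - 4*E² (F(E) = 8 - (E + E)*(E + E) = 8 - 2*E*2*E = 8 - 4*E²)
a(R, r) = -2 + r
a(9, F(-3))*145 - 261 = (-2 + (8 - 4*(-3)²))*145 - 261 = (-2 + (8 - 4*9))*145 - 261 = (-2 + (8 - 36))*145 - 261 = (-2 - 28)*145 - 261 = -30*145 - 261 = -4350 - 261 = -4611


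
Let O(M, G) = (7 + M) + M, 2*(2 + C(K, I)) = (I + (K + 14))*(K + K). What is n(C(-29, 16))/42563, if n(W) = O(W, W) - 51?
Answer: -106/42563 ≈ -0.0024904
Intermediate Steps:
C(K, I) = -2 + K*(14 + I + K) (C(K, I) = -2 + ((I + (K + 14))*(K + K))/2 = -2 + ((I + (14 + K))*(2*K))/2 = -2 + ((14 + I + K)*(2*K))/2 = -2 + (2*K*(14 + I + K))/2 = -2 + K*(14 + I + K))
O(M, G) = 7 + 2*M
n(W) = -44 + 2*W (n(W) = (7 + 2*W) - 51 = -44 + 2*W)
n(C(-29, 16))/42563 = (-44 + 2*(-2 + (-29)² + 14*(-29) + 16*(-29)))/42563 = (-44 + 2*(-2 + 841 - 406 - 464))*(1/42563) = (-44 + 2*(-31))*(1/42563) = (-44 - 62)*(1/42563) = -106*1/42563 = -106/42563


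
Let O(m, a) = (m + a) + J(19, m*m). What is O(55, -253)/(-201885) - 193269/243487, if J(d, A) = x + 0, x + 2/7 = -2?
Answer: -272785415681/344094610965 ≈ -0.79276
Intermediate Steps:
x = -16/7 (x = -2/7 - 2 = -16/7 ≈ -2.2857)
J(d, A) = -16/7 (J(d, A) = -16/7 + 0 = -16/7)
O(m, a) = -16/7 + a + m (O(m, a) = (m + a) - 16/7 = (a + m) - 16/7 = -16/7 + a + m)
O(55, -253)/(-201885) - 193269/243487 = (-16/7 - 253 + 55)/(-201885) - 193269/243487 = -1402/7*(-1/201885) - 193269*1/243487 = 1402/1413195 - 193269/243487 = -272785415681/344094610965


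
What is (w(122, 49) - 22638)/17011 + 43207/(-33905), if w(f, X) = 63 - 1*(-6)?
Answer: -1500196222/576757955 ≈ -2.6011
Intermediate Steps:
w(f, X) = 69 (w(f, X) = 63 + 6 = 69)
(w(122, 49) - 22638)/17011 + 43207/(-33905) = (69 - 22638)/17011 + 43207/(-33905) = -22569*1/17011 + 43207*(-1/33905) = -22569/17011 - 43207/33905 = -1500196222/576757955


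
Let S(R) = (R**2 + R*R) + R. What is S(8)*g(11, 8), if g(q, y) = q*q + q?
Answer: 17952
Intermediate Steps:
S(R) = R + 2*R**2 (S(R) = (R**2 + R**2) + R = 2*R**2 + R = R + 2*R**2)
g(q, y) = q + q**2 (g(q, y) = q**2 + q = q + q**2)
S(8)*g(11, 8) = (8*(1 + 2*8))*(11*(1 + 11)) = (8*(1 + 16))*(11*12) = (8*17)*132 = 136*132 = 17952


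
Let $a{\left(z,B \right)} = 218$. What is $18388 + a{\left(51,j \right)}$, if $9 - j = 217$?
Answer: $18606$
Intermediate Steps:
$j = -208$ ($j = 9 - 217 = -208$)
$18388 + a{\left(51,j \right)} = 18388 + 218 = 18606$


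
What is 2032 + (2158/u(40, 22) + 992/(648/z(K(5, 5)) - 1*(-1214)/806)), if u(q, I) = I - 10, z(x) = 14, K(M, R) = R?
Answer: 1806000083/808926 ≈ 2232.6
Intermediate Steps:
u(q, I) = -10 + I
2032 + (2158/u(40, 22) + 992/(648/z(K(5, 5)) - 1*(-1214)/806)) = 2032 + (2158/(-10 + 22) + 992/(648/14 - 1*(-1214)/806)) = 2032 + (2158/12 + 992/(648*(1/14) + 1214*(1/806))) = 2032 + (2158*(1/12) + 992/(324/7 + 607/403)) = 2032 + (1079/6 + 992/(134821/2821)) = 2032 + (1079/6 + 992*(2821/134821)) = 2032 + (1079/6 + 2798432/134821) = 2032 + 162262451/808926 = 1806000083/808926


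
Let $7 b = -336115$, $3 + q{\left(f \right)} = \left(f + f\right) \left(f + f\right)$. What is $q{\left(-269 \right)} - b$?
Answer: $\frac{2362202}{7} \approx 3.3746 \cdot 10^{5}$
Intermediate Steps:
$q{\left(f \right)} = -3 + 4 f^{2}$ ($q{\left(f \right)} = -3 + \left(f + f\right) \left(f + f\right) = -3 + 2 f 2 f = -3 + 4 f^{2}$)
$b = - \frac{336115}{7}$ ($b = \frac{1}{7} \left(-336115\right) = - \frac{336115}{7} \approx -48016.0$)
$q{\left(-269 \right)} - b = \left(-3 + 4 \left(-269\right)^{2}\right) - - \frac{336115}{7} = \left(-3 + 4 \cdot 72361\right) + \frac{336115}{7} = \left(-3 + 289444\right) + \frac{336115}{7} = 289441 + \frac{336115}{7} = \frac{2362202}{7}$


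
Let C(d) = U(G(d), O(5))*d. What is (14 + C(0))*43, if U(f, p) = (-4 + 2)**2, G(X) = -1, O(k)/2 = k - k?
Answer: 602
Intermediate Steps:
O(k) = 0 (O(k) = 2*(k - k) = 2*0 = 0)
U(f, p) = 4 (U(f, p) = (-2)**2 = 4)
C(d) = 4*d
(14 + C(0))*43 = (14 + 4*0)*43 = (14 + 0)*43 = 14*43 = 602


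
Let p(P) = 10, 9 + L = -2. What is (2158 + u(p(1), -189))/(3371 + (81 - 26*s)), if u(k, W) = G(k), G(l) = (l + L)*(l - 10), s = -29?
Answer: 1079/2103 ≈ 0.51308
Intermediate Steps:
L = -11 (L = -9 - 2 = -11)
G(l) = (-11 + l)*(-10 + l) (G(l) = (l - 11)*(l - 10) = (-11 + l)*(-10 + l))
u(k, W) = 110 + k**2 - 21*k
(2158 + u(p(1), -189))/(3371 + (81 - 26*s)) = (2158 + (110 + 10**2 - 21*10))/(3371 + (81 - 26*(-29))) = (2158 + (110 + 100 - 210))/(3371 + (81 + 754)) = (2158 + 0)/(3371 + 835) = 2158/4206 = 2158*(1/4206) = 1079/2103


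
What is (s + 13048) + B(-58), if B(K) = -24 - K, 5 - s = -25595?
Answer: 38682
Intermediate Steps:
s = 25600 (s = 5 - 1*(-25595) = 5 + 25595 = 25600)
(s + 13048) + B(-58) = (25600 + 13048) + (-24 - 1*(-58)) = 38648 + (-24 + 58) = 38648 + 34 = 38682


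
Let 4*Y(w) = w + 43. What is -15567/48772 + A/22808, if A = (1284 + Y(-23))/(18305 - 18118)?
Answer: -16582970581/52004315528 ≈ -0.31888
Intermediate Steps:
Y(w) = 43/4 + w/4 (Y(w) = (w + 43)/4 = (43 + w)/4 = 43/4 + w/4)
A = 1289/187 (A = (1284 + (43/4 + (1/4)*(-23)))/(18305 - 18118) = (1284 + (43/4 - 23/4))/187 = (1284 + 5)*(1/187) = 1289*(1/187) = 1289/187 ≈ 6.8931)
-15567/48772 + A/22808 = -15567/48772 + (1289/187)/22808 = -15567*1/48772 + (1289/187)*(1/22808) = -15567/48772 + 1289/4265096 = -16582970581/52004315528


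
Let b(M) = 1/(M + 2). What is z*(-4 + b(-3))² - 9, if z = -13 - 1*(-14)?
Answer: 16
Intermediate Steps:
b(M) = 1/(2 + M)
z = 1 (z = -13 + 14 = 1)
z*(-4 + b(-3))² - 9 = 1*(-4 + 1/(2 - 3))² - 9 = 1*(-4 + 1/(-1))² - 9 = 1*(-4 - 1)² - 9 = 1*(-5)² - 9 = 1*25 - 9 = 25 - 9 = 16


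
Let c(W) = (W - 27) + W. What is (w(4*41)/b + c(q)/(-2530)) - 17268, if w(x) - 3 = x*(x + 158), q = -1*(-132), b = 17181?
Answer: -1418666683/82170 ≈ -17265.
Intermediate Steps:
q = 132
c(W) = -27 + 2*W (c(W) = (-27 + W) + W = -27 + 2*W)
w(x) = 3 + x*(158 + x) (w(x) = 3 + x*(x + 158) = 3 + x*(158 + x))
(w(4*41)/b + c(q)/(-2530)) - 17268 = ((3 + (4*41)**2 + 158*(4*41))/17181 + (-27 + 2*132)/(-2530)) - 17268 = ((3 + 164**2 + 158*164)*(1/17181) + (-27 + 264)*(-1/2530)) - 17268 = ((3 + 26896 + 25912)*(1/17181) + 237*(-1/2530)) - 17268 = (52811*(1/17181) - 237/2530) - 17268 = (52811/17181 - 237/2530) - 17268 = 244877/82170 - 17268 = -1418666683/82170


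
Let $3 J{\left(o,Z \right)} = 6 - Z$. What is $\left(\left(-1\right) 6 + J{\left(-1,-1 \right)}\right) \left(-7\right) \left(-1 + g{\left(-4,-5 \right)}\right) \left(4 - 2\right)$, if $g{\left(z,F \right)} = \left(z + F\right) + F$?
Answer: $-770$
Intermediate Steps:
$J{\left(o,Z \right)} = 2 - \frac{Z}{3}$ ($J{\left(o,Z \right)} = \frac{6 - Z}{3} = 2 - \frac{Z}{3}$)
$g{\left(z,F \right)} = z + 2 F$ ($g{\left(z,F \right)} = \left(F + z\right) + F = z + 2 F$)
$\left(\left(-1\right) 6 + J{\left(-1,-1 \right)}\right) \left(-7\right) \left(-1 + g{\left(-4,-5 \right)}\right) \left(4 - 2\right) = \left(\left(-1\right) 6 + \left(2 - - \frac{1}{3}\right)\right) \left(-7\right) \left(-1 + \left(-4 + 2 \left(-5\right)\right)\right) \left(4 - 2\right) = \left(-6 + \left(2 + \frac{1}{3}\right)\right) \left(-7\right) \left(-1 - 14\right) 2 = \left(-6 + \frac{7}{3}\right) \left(-7\right) \left(-1 - 14\right) 2 = \left(- \frac{11}{3}\right) \left(-7\right) \left(\left(-15\right) 2\right) = \frac{77}{3} \left(-30\right) = -770$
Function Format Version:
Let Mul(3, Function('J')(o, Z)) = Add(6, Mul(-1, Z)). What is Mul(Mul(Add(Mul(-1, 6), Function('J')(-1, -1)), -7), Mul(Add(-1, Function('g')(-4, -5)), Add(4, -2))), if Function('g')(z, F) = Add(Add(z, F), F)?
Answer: -770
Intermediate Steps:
Function('J')(o, Z) = Add(2, Mul(Rational(-1, 3), Z)) (Function('J')(o, Z) = Mul(Rational(1, 3), Add(6, Mul(-1, Z))) = Add(2, Mul(Rational(-1, 3), Z)))
Function('g')(z, F) = Add(z, Mul(2, F)) (Function('g')(z, F) = Add(Add(F, z), F) = Add(z, Mul(2, F)))
Mul(Mul(Add(Mul(-1, 6), Function('J')(-1, -1)), -7), Mul(Add(-1, Function('g')(-4, -5)), Add(4, -2))) = Mul(Mul(Add(Mul(-1, 6), Add(2, Mul(Rational(-1, 3), -1))), -7), Mul(Add(-1, Add(-4, Mul(2, -5))), Add(4, -2))) = Mul(Mul(Add(-6, Add(2, Rational(1, 3))), -7), Mul(Add(-1, Add(-4, -10)), 2)) = Mul(Mul(Add(-6, Rational(7, 3)), -7), Mul(Add(-1, -14), 2)) = Mul(Mul(Rational(-11, 3), -7), Mul(-15, 2)) = Mul(Rational(77, 3), -30) = -770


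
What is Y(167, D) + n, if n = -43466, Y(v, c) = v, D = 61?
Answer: -43299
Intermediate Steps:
Y(167, D) + n = 167 - 43466 = -43299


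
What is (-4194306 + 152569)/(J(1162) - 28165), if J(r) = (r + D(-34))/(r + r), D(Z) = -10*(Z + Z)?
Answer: 4696498394/32726809 ≈ 143.51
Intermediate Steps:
D(Z) = -20*Z
J(r) = (680 + r)/(2*r) (J(r) = (r - 20*(-34))/(r + r) = (r + 680)/((2*r)) = (680 + r)*(1/(2*r)) = (680 + r)/(2*r))
(-4194306 + 152569)/(J(1162) - 28165) = (-4194306 + 152569)/((½)*(680 + 1162)/1162 - 28165) = -4041737/((½)*(1/1162)*1842 - 28165) = -4041737/(921/1162 - 28165) = -4041737/(-32726809/1162) = -4041737*(-1162/32726809) = 4696498394/32726809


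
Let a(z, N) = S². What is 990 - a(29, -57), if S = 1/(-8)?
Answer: 63359/64 ≈ 989.98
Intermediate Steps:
S = -⅛ ≈ -0.12500
a(z, N) = 1/64 (a(z, N) = (-⅛)² = 1/64)
990 - a(29, -57) = 990 - 1*1/64 = 990 - 1/64 = 63359/64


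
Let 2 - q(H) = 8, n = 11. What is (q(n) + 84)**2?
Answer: 6084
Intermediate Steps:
q(H) = -6 (q(H) = 2 - 1*8 = 2 - 8 = -6)
(q(n) + 84)**2 = (-6 + 84)**2 = 78**2 = 6084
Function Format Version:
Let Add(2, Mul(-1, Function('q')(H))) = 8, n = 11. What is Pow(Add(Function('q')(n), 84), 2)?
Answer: 6084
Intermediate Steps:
Function('q')(H) = -6 (Function('q')(H) = Add(2, Mul(-1, 8)) = Add(2, -8) = -6)
Pow(Add(Function('q')(n), 84), 2) = Pow(Add(-6, 84), 2) = Pow(78, 2) = 6084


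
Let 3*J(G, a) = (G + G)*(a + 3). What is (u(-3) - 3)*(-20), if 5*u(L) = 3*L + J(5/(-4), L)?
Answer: 96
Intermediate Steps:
J(G, a) = 2*G*(3 + a)/3 (J(G, a) = ((G + G)*(a + 3))/3 = ((2*G)*(3 + a))/3 = (2*G*(3 + a))/3 = 2*G*(3 + a)/3)
u(L) = -1/2 + 13*L/30 (u(L) = (3*L + 2*(5/(-4))*(3 + L)/3)/5 = (3*L + 2*(5*(-1/4))*(3 + L)/3)/5 = (3*L + (2/3)*(-5/4)*(3 + L))/5 = (3*L + (-5/2 - 5*L/6))/5 = (-5/2 + 13*L/6)/5 = -1/2 + 13*L/30)
(u(-3) - 3)*(-20) = ((-1/2 + (13/30)*(-3)) - 3)*(-20) = ((-1/2 - 13/10) - 3)*(-20) = (-9/5 - 3)*(-20) = -24/5*(-20) = 96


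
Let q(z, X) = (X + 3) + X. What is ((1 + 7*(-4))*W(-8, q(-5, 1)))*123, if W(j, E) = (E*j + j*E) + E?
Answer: 249075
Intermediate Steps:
q(z, X) = 3 + 2*X (q(z, X) = (3 + X) + X = 3 + 2*X)
W(j, E) = E + 2*E*j (W(j, E) = (E*j + E*j) + E = 2*E*j + E = E + 2*E*j)
((1 + 7*(-4))*W(-8, q(-5, 1)))*123 = ((1 + 7*(-4))*((3 + 2*1)*(1 + 2*(-8))))*123 = ((1 - 28)*((3 + 2)*(1 - 16)))*123 = -135*(-15)*123 = -27*(-75)*123 = 2025*123 = 249075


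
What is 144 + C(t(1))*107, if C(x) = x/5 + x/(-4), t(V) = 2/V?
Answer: 1333/10 ≈ 133.30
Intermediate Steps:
C(x) = -x/20 (C(x) = x*(⅕) + x*(-¼) = x/5 - x/4 = -x/20)
144 + C(t(1))*107 = 144 - 1/(10*1)*107 = 144 - 1/10*107 = 144 - 1/20*2*107 = 144 - ⅒*107 = 144 - 107/10 = 1333/10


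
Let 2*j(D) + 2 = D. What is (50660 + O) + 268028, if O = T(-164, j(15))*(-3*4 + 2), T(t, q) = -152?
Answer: 320208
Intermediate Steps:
j(D) = -1 + D/2
O = 1520 (O = -152*(-3*4 + 2) = -152*(-12 + 2) = -152*(-10) = 1520)
(50660 + O) + 268028 = (50660 + 1520) + 268028 = 52180 + 268028 = 320208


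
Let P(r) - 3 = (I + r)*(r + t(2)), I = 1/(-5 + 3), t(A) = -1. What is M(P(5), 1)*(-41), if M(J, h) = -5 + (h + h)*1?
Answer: 123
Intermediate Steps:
I = -½ (I = 1/(-2) = -½ ≈ -0.50000)
P(r) = 3 + (-1 + r)*(-½ + r) (P(r) = 3 + (-½ + r)*(r - 1) = 3 + (-½ + r)*(-1 + r) = 3 + (-1 + r)*(-½ + r))
M(J, h) = -5 + 2*h (M(J, h) = -5 + (2*h)*1 = -5 + 2*h)
M(P(5), 1)*(-41) = (-5 + 2*1)*(-41) = (-5 + 2)*(-41) = -3*(-41) = 123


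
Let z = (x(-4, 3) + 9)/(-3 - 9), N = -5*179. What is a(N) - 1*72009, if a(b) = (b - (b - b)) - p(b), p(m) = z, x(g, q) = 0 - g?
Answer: -874835/12 ≈ -72903.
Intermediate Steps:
N = -895
x(g, q) = -g
z = -13/12 (z = (-1*(-4) + 9)/(-3 - 9) = (4 + 9)/(-12) = 13*(-1/12) = -13/12 ≈ -1.0833)
p(m) = -13/12
a(b) = 13/12 + b (a(b) = (b - (b - b)) - 1*(-13/12) = (b - 1*0) + 13/12 = (b + 0) + 13/12 = b + 13/12 = 13/12 + b)
a(N) - 1*72009 = (13/12 - 895) - 1*72009 = -10727/12 - 72009 = -874835/12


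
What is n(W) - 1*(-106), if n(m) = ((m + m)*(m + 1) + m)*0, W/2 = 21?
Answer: 106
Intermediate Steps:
W = 42 (W = 2*21 = 42)
n(m) = 0 (n(m) = ((2*m)*(1 + m) + m)*0 = (2*m*(1 + m) + m)*0 = (m + 2*m*(1 + m))*0 = 0)
n(W) - 1*(-106) = 0 - 1*(-106) = 0 + 106 = 106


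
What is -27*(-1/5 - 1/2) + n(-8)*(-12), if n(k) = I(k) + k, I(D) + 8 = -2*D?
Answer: 189/10 ≈ 18.900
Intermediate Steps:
I(D) = -8 - 2*D
n(k) = -8 - k (n(k) = (-8 - 2*k) + k = -8 - k)
-27*(-1/5 - 1/2) + n(-8)*(-12) = -27*(-1/5 - 1/2) + (-8 - 1*(-8))*(-12) = -27*(-1*1/5 - 1*1/2) + (-8 + 8)*(-12) = -27*(-1/5 - 1/2) + 0*(-12) = -27*(-7/10) + 0 = 189/10 + 0 = 189/10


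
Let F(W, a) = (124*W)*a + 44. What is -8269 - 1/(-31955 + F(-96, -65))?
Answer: -6134349382/741849 ≈ -8269.0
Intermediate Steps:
F(W, a) = 44 + 124*W*a (F(W, a) = 124*W*a + 44 = 44 + 124*W*a)
-8269 - 1/(-31955 + F(-96, -65)) = -8269 - 1/(-31955 + (44 + 124*(-96)*(-65))) = -8269 - 1/(-31955 + (44 + 773760)) = -8269 - 1/(-31955 + 773804) = -8269 - 1/741849 = -6134349382/741849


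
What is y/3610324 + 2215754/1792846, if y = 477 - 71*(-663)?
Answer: 2021209917899/1618188735526 ≈ 1.2491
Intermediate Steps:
y = 47550 (y = 477 + 47073 = 47550)
y/3610324 + 2215754/1792846 = 47550/3610324 + 2215754/1792846 = 47550*(1/3610324) + 2215754*(1/1792846) = 23775/1805162 + 1107877/896423 = 2021209917899/1618188735526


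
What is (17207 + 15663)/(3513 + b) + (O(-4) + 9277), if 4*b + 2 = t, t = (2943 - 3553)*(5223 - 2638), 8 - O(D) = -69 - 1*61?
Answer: 367840763/39070 ≈ 9414.9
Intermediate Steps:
O(D) = 138 (O(D) = 8 - (-69 - 1*61) = 8 - (-69 - 61) = 8 - 1*(-130) = 8 + 130 = 138)
t = -1576850 (t = -610*2585 = -1576850)
b = -394213 (b = -1/2 + (1/4)*(-1576850) = -1/2 - 788425/2 = -394213)
(17207 + 15663)/(3513 + b) + (O(-4) + 9277) = (17207 + 15663)/(3513 - 394213) + (138 + 9277) = 32870/(-390700) + 9415 = 32870*(-1/390700) + 9415 = -3287/39070 + 9415 = 367840763/39070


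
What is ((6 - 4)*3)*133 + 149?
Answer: 947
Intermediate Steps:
((6 - 4)*3)*133 + 149 = (2*3)*133 + 149 = 6*133 + 149 = 798 + 149 = 947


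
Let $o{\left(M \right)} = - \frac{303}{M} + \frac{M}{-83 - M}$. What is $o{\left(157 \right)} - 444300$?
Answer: $- \frac{16741321369}{37680} \approx -4.443 \cdot 10^{5}$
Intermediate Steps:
$o{\left(157 \right)} - 444300 = \frac{-25149 - 157^{2} - 47571}{157 \left(83 + 157\right)} - 444300 = \frac{-25149 - 24649 - 47571}{157 \cdot 240} - 444300 = \frac{1}{157} \cdot \frac{1}{240} \left(-25149 - 24649 - 47571\right) - 444300 = \frac{1}{157} \cdot \frac{1}{240} \left(-97369\right) - 444300 = - \frac{97369}{37680} - 444300 = - \frac{16741321369}{37680}$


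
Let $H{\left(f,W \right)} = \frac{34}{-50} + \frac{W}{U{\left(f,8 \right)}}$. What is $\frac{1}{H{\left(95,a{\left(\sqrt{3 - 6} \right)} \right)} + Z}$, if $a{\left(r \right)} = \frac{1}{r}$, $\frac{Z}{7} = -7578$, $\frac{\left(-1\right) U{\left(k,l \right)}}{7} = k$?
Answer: $- \frac{1759392604725}{93329936497213588} - \frac{16625 i \sqrt{3}}{93329936497213588} \approx -1.8851 \cdot 10^{-5} - 3.0853 \cdot 10^{-13} i$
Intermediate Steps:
$U{\left(k,l \right)} = - 7 k$
$Z = -53046$ ($Z = 7 \left(-7578\right) = -53046$)
$H{\left(f,W \right)} = - \frac{17}{25} - \frac{W}{7 f}$ ($H{\left(f,W \right)} = \frac{34}{-50} + \frac{W}{\left(-7\right) f} = 34 \left(- \frac{1}{50}\right) + W \left(- \frac{1}{7 f}\right) = - \frac{17}{25} - \frac{W}{7 f}$)
$\frac{1}{H{\left(95,a{\left(\sqrt{3 - 6} \right)} \right)} + Z} = \frac{1}{\left(- \frac{17}{25} - \frac{1}{7 \sqrt{3 - 6} \cdot 95}\right) - 53046} = \frac{1}{\left(- \frac{17}{25} - \frac{1}{7} \frac{1}{\sqrt{3 - 6}} \cdot \frac{1}{95}\right) - 53046} = \frac{1}{\left(- \frac{17}{25} - \frac{1}{7} \frac{1}{\sqrt{-3}} \cdot \frac{1}{95}\right) - 53046} = \frac{1}{\left(- \frac{17}{25} - \frac{1}{7} \frac{1}{i \sqrt{3}} \cdot \frac{1}{95}\right) - 53046} = \frac{1}{\left(- \frac{17}{25} - \frac{1}{7} \left(- \frac{i \sqrt{3}}{3}\right) \frac{1}{95}\right) - 53046} = \frac{1}{\left(- \frac{17}{25} + \frac{i \sqrt{3}}{1995}\right) - 53046} = \frac{1}{- \frac{1326167}{25} + \frac{i \sqrt{3}}{1995}}$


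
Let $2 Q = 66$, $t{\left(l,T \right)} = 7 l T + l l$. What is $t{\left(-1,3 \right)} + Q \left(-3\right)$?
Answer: $-119$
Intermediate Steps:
$t{\left(l,T \right)} = l^{2} + 7 T l$ ($t{\left(l,T \right)} = 7 T l + l^{2} = l^{2} + 7 T l$)
$Q = 33$ ($Q = \frac{1}{2} \cdot 66 = 33$)
$t{\left(-1,3 \right)} + Q \left(-3\right) = - (-1 + 7 \cdot 3) + 33 \left(-3\right) = - (-1 + 21) - 99 = \left(-1\right) 20 - 99 = -20 - 99 = -119$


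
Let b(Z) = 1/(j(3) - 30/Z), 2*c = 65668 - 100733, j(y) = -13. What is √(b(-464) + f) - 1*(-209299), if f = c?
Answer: 209299 + 3*I*√70177070562/6002 ≈ 2.093e+5 + 132.41*I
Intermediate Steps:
c = -35065/2 (c = (65668 - 100733)/2 = (½)*(-35065) = -35065/2 ≈ -17533.)
b(Z) = 1/(-13 - 30/Z)
f = -35065/2 ≈ -17533.
√(b(-464) + f) - 1*(-209299) = √(-464/(-30 - 13*(-464)) - 35065/2) - 1*(-209299) = √(-464/(-30 + 6032) - 35065/2) + 209299 = √(-464/6002 - 35065/2) + 209299 = √(-464*1/6002 - 35065/2) + 209299 = √(-232/3001 - 35065/2) + 209299 = √(-105230529/6002) + 209299 = 3*I*√70177070562/6002 + 209299 = 209299 + 3*I*√70177070562/6002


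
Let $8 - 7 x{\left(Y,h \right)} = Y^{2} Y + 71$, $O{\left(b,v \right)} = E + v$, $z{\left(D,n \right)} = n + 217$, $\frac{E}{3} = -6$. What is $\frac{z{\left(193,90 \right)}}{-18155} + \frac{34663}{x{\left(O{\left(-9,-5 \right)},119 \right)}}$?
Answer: $\frac{258907731}{12926360} \approx 20.029$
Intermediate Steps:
$E = -18$ ($E = 3 \left(-6\right) = -18$)
$z{\left(D,n \right)} = 217 + n$
$O{\left(b,v \right)} = -18 + v$
$x{\left(Y,h \right)} = -9 - \frac{Y^{3}}{7}$ ($x{\left(Y,h \right)} = \frac{8}{7} - \frac{Y^{2} Y + 71}{7} = \frac{8}{7} - \frac{Y^{3} + 71}{7} = \frac{8}{7} - \frac{71 + Y^{3}}{7} = \frac{8}{7} - \left(\frac{71}{7} + \frac{Y^{3}}{7}\right) = -9 - \frac{Y^{3}}{7}$)
$\frac{z{\left(193,90 \right)}}{-18155} + \frac{34663}{x{\left(O{\left(-9,-5 \right)},119 \right)}} = \frac{217 + 90}{-18155} + \frac{34663}{-9 - \frac{\left(-18 - 5\right)^{3}}{7}} = 307 \left(- \frac{1}{18155}\right) + \frac{34663}{-9 - \frac{\left(-23\right)^{3}}{7}} = - \frac{307}{18155} + \frac{34663}{-9 - - \frac{12167}{7}} = - \frac{307}{18155} + \frac{34663}{-9 + \frac{12167}{7}} = - \frac{307}{18155} + \frac{34663}{\frac{12104}{7}} = - \frac{307}{18155} + 34663 \cdot \frac{7}{12104} = - \frac{307}{18155} + \frac{14273}{712} = \frac{258907731}{12926360}$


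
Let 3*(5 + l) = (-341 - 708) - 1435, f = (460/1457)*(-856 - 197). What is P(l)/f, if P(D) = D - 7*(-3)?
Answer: 295771/121095 ≈ 2.4425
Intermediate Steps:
f = -484380/1457 (f = (460*(1/1457))*(-1053) = (460/1457)*(-1053) = -484380/1457 ≈ -332.45)
l = -833 (l = -5 + ((-341 - 708) - 1435)/3 = -5 + (-1049 - 1435)/3 = -5 + (⅓)*(-2484) = -5 - 828 = -833)
P(D) = 21 + D (P(D) = D + 21 = 21 + D)
P(l)/f = (21 - 833)/(-484380/1457) = -812*(-1457/484380) = 295771/121095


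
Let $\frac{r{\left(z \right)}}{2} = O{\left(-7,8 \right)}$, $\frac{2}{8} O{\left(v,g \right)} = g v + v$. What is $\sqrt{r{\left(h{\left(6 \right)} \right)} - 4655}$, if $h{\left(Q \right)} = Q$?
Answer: $i \sqrt{5159} \approx 71.826 i$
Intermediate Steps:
$O{\left(v,g \right)} = 4 v + 4 g v$ ($O{\left(v,g \right)} = 4 \left(g v + v\right) = 4 \left(v + g v\right) = 4 v + 4 g v$)
$r{\left(z \right)} = -504$ ($r{\left(z \right)} = 2 \cdot 4 \left(-7\right) \left(1 + 8\right) = 2 \cdot 4 \left(-7\right) 9 = 2 \left(-252\right) = -504$)
$\sqrt{r{\left(h{\left(6 \right)} \right)} - 4655} = \sqrt{-504 - 4655} = \sqrt{-5159} = i \sqrt{5159}$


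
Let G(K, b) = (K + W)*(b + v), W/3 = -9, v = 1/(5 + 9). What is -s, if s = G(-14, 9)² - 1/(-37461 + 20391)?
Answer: -231408166313/1672860 ≈ -1.3833e+5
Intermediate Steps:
v = 1/14 ≈ 0.071429
W = -27 (W = 3*(-9) = -27)
G(K, b) = (-27 + K)*(1/14 + b) (G(K, b) = (K - 27)*(b + 1/14) = (-27 + K)*(1/14 + b))
s = 231408166313/1672860 (s = (-27/14 - 27*9 + (1/14)*(-14) - 14*9)² - 1/(-37461 + 20391) = (-27/14 - 243 - 1 - 126)² - 1/(-17070) = (-5207/14)² - 1*(-1/17070) = 27112849/196 + 1/17070 = 231408166313/1672860 ≈ 1.3833e+5)
-s = -1*231408166313/1672860 = -231408166313/1672860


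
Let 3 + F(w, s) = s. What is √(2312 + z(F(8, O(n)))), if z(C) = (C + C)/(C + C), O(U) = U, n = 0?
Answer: 3*√257 ≈ 48.094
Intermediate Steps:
F(w, s) = -3 + s
z(C) = 1 (z(C) = (2*C)/((2*C)) = (2*C)*(1/(2*C)) = 1)
√(2312 + z(F(8, O(n)))) = √(2312 + 1) = √2313 = 3*√257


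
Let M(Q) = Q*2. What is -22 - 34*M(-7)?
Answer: 454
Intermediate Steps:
M(Q) = 2*Q
-22 - 34*M(-7) = -22 - 68*(-7) = -22 - 34*(-14) = -22 + 476 = 454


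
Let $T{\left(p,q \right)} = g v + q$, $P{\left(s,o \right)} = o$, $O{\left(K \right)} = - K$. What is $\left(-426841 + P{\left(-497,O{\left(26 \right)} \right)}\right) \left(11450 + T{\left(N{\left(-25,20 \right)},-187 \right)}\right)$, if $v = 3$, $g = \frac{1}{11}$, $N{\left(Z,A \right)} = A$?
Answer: $- \frac{52887113832}{11} \approx -4.8079 \cdot 10^{9}$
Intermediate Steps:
$g = \frac{1}{11} \approx 0.090909$
$T{\left(p,q \right)} = \frac{3}{11} + q$ ($T{\left(p,q \right)} = \frac{1}{11} \cdot 3 + q = \frac{3}{11} + q$)
$\left(-426841 + P{\left(-497,O{\left(26 \right)} \right)}\right) \left(11450 + T{\left(N{\left(-25,20 \right)},-187 \right)}\right) = \left(-426841 - 26\right) \left(11450 + \left(\frac{3}{11} - 187\right)\right) = \left(-426841 - 26\right) \left(11450 - \frac{2054}{11}\right) = \left(-426867\right) \frac{123896}{11} = - \frac{52887113832}{11}$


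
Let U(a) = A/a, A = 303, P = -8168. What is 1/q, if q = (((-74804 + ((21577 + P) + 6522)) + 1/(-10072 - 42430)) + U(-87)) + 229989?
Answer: 1522558/266618963997 ≈ 5.7106e-6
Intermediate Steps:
U(a) = 303/a
q = 266618963997/1522558 (q = (((-74804 + ((21577 - 8168) + 6522)) + 1/(-10072 - 42430)) + 303/(-87)) + 229989 = (((-74804 + (13409 + 6522)) + 1/(-52502)) + 303*(-1/87)) + 229989 = (((-74804 + 19931) - 1/52502) - 101/29) + 229989 = ((-54873 - 1/52502) - 101/29) + 229989 = (-2880942247/52502 - 101/29) + 229989 = -83552627865/1522558 + 229989 = 266618963997/1522558 ≈ 1.7511e+5)
1/q = 1/(266618963997/1522558) = 1522558/266618963997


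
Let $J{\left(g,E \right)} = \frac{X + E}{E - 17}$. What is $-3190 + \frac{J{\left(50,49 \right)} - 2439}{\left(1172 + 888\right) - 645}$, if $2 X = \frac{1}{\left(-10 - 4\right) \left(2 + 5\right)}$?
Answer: $- \frac{5665231001}{1774976} \approx -3191.7$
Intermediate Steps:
$X = - \frac{1}{196}$ ($X = \frac{1}{2 \left(-10 - 4\right) \left(2 + 5\right)} = \frac{1}{2 \left(\left(-14\right) 7\right)} = \frac{1}{2 \left(-98\right)} = \frac{1}{2} \left(- \frac{1}{98}\right) = - \frac{1}{196} \approx -0.005102$)
$J{\left(g,E \right)} = \frac{- \frac{1}{196} + E}{-17 + E}$ ($J{\left(g,E \right)} = \frac{- \frac{1}{196} + E}{E - 17} = \frac{- \frac{1}{196} + E}{-17 + E}$)
$-3190 + \frac{J{\left(50,49 \right)} - 2439}{\left(1172 + 888\right) - 645} = -3190 + \frac{\frac{- \frac{1}{196} + 49}{-17 + 49} - 2439}{\left(1172 + 888\right) - 645} = -3190 + \frac{\frac{1}{32} \cdot \frac{9603}{196} - 2439}{2060 - 645} = -3190 + \frac{\frac{1}{32} \cdot \frac{9603}{196} - 2439}{1415} = -3190 + \left(\frac{9603}{6272} - 2439\right) \frac{1}{1415} = -3190 - \frac{3057561}{1774976} = - \frac{5665231001}{1774976}$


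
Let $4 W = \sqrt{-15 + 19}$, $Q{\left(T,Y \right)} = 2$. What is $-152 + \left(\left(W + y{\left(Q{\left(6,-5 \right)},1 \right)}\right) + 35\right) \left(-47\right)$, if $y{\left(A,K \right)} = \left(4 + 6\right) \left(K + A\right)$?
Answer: $- \frac{6461}{2} \approx -3230.5$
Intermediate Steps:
$y{\left(A,K \right)} = 10 A + 10 K$ ($y{\left(A,K \right)} = 10 \left(A + K\right) = 10 A + 10 K$)
$W = \frac{1}{2}$ ($W = \frac{\sqrt{-15 + 19}}{4} = \frac{\sqrt{4}}{4} = \frac{1}{4} \cdot 2 = \frac{1}{2} \approx 0.5$)
$-152 + \left(\left(W + y{\left(Q{\left(6,-5 \right)},1 \right)}\right) + 35\right) \left(-47\right) = -152 + \left(\left(\frac{1}{2} + \left(10 \cdot 2 + 10 \cdot 1\right)\right) + 35\right) \left(-47\right) = -152 + \left(\left(\frac{1}{2} + \left(20 + 10\right)\right) + 35\right) \left(-47\right) = -152 + \left(\left(\frac{1}{2} + 30\right) + 35\right) \left(-47\right) = -152 + \left(\frac{61}{2} + 35\right) \left(-47\right) = -152 + \frac{131}{2} \left(-47\right) = -152 - \frac{6157}{2} = - \frac{6461}{2}$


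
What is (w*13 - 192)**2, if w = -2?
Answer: 47524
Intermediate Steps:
(w*13 - 192)**2 = (-2*13 - 192)**2 = (-26 - 192)**2 = (-218)**2 = 47524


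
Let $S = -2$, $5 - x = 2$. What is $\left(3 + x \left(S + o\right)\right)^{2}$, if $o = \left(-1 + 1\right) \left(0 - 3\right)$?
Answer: $9$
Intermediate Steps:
$x = 3$ ($x = 5 - 2 = 3$)
$o = 0$ ($o = 0 \left(-3\right) = 0$)
$\left(3 + x \left(S + o\right)\right)^{2} = \left(3 + 3 \left(-2 + 0\right)\right)^{2} = \left(3 + 3 \left(-2\right)\right)^{2} = \left(3 - 6\right)^{2} = \left(-3\right)^{2} = 9$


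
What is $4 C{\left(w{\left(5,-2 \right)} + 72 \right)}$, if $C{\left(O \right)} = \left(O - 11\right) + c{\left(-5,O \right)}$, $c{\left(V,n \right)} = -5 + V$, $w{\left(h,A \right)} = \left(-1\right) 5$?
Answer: $184$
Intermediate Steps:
$w{\left(h,A \right)} = -5$
$C{\left(O \right)} = -21 + O$ ($C{\left(O \right)} = \left(O - 11\right) - 10 = \left(-11 + O\right) - 10 = -21 + O$)
$4 C{\left(w{\left(5,-2 \right)} + 72 \right)} = 4 \left(-21 + \left(-5 + 72\right)\right) = 4 \left(-21 + 67\right) = 4 \cdot 46 = 184$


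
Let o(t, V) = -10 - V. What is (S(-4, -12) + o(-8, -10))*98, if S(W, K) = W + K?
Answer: -1568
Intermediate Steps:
S(W, K) = K + W
(S(-4, -12) + o(-8, -10))*98 = ((-12 - 4) + (-10 - 1*(-10)))*98 = (-16 + (-10 + 10))*98 = (-16 + 0)*98 = -16*98 = -1568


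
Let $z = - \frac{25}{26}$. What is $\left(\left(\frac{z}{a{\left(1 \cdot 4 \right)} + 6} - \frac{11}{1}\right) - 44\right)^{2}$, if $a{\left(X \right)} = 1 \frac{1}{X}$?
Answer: $\frac{514089}{169} \approx 3041.9$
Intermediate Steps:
$a{\left(X \right)} = \frac{1}{X}$
$z = - \frac{25}{26}$ ($z = \left(-25\right) \frac{1}{26} = - \frac{25}{26} \approx -0.96154$)
$\left(\left(\frac{z}{a{\left(1 \cdot 4 \right)} + 6} - \frac{11}{1}\right) - 44\right)^{2} = \left(\left(- \frac{25}{26 \left(\frac{1}{1 \cdot 4} + 6\right)} - \frac{11}{1}\right) - 44\right)^{2} = \left(\left(- \frac{25}{26 \left(\frac{1}{4} + 6\right)} - 11\right) - 44\right)^{2} = \left(\left(- \frac{25}{26 \cdot \frac{25}{4}} - 11\right) - 44\right)^{2} = \left(\left(\left(- \frac{25}{26}\right) \frac{4}{25} - 11\right) - 44\right)^{2} = \left(\left(- \frac{2}{13} - 11\right) - 44\right)^{2} = \left(- \frac{145}{13} - 44\right)^{2} = \left(- \frac{717}{13}\right)^{2} = \frac{514089}{169}$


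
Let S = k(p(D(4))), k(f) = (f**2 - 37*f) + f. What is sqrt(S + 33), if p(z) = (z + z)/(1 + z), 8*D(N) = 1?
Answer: sqrt(2029)/9 ≈ 5.0049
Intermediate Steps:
D(N) = 1/8 (D(N) = (1/8)*1 = 1/8)
p(z) = 2*z/(1 + z) (p(z) = (2*z)/(1 + z) = 2*z/(1 + z))
k(f) = f**2 - 36*f
S = -644/81 (S = (2*(1/8)/(1 + 1/8))*(-36 + 2*(1/8)/(1 + 1/8)) = (2*(1/8)/(9/8))*(-36 + 2*(1/8)/(9/8)) = (2*(1/8)*(8/9))*(-36 + 2*(1/8)*(8/9)) = 2*(-36 + 2/9)/9 = (2/9)*(-322/9) = -644/81 ≈ -7.9506)
sqrt(S + 33) = sqrt(-644/81 + 33) = sqrt(2029/81) = sqrt(2029)/9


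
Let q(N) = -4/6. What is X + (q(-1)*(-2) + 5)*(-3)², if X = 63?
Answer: 120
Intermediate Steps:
q(N) = -⅔ (q(N) = -4*⅙ = -⅔)
X + (q(-1)*(-2) + 5)*(-3)² = 63 + (-⅔*(-2) + 5)*(-3)² = 63 + (4/3 + 5)*9 = 63 + (19/3)*9 = 63 + 57 = 120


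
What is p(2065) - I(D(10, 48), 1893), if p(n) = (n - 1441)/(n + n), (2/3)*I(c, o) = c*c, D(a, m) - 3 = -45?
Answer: -5463678/2065 ≈ -2645.8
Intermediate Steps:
D(a, m) = -42 (D(a, m) = 3 - 45 = -42)
I(c, o) = 3*c²/2 (I(c, o) = 3*(c*c)/2 = 3*c²/2)
p(n) = (-1441 + n)/(2*n) (p(n) = (-1441 + n)/((2*n)) = (-1441 + n)*(1/(2*n)) = (-1441 + n)/(2*n))
p(2065) - I(D(10, 48), 1893) = (½)*(-1441 + 2065)/2065 - 3*(-42)²/2 = (½)*(1/2065)*624 - 3*1764/2 = 312/2065 - 1*2646 = 312/2065 - 2646 = -5463678/2065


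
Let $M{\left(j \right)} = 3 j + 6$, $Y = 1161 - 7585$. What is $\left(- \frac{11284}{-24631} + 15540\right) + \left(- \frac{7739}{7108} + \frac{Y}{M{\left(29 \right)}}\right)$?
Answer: $\frac{251890031858567}{16282174764} \approx 15470.0$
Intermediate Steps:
$Y = -6424$ ($Y = 1161 - 7585 = -6424$)
$M{\left(j \right)} = 6 + 3 j$
$\left(- \frac{11284}{-24631} + 15540\right) + \left(- \frac{7739}{7108} + \frac{Y}{M{\left(29 \right)}}\right) = \left(- \frac{11284}{-24631} + 15540\right) - \left(\frac{7739}{7108} + \frac{6424}{6 + 3 \cdot 29}\right) = \left(\left(-11284\right) \left(- \frac{1}{24631}\right) + 15540\right) - \left(\frac{7739}{7108} + \frac{6424}{6 + 87}\right) = \left(\frac{11284}{24631} + 15540\right) - \left(\frac{7739}{7108} + \frac{6424}{93}\right) = \frac{382777024}{24631} - \frac{46381519}{661044} = \frac{251890031858567}{16282174764}$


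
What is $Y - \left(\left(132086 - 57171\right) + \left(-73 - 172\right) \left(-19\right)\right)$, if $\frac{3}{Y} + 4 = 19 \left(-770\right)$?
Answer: $- \frac{388142461}{4878} \approx -79570.0$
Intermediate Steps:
$Y = - \frac{1}{4878}$ ($Y = \frac{3}{-4 + 19 \left(-770\right)} = \frac{3}{-4 - 14630} = \frac{3}{-14634} = 3 \left(- \frac{1}{14634}\right) = - \frac{1}{4878} \approx -0.000205$)
$Y - \left(\left(132086 - 57171\right) + \left(-73 - 172\right) \left(-19\right)\right) = - \frac{1}{4878} - \left(\left(132086 - 57171\right) + \left(-73 - 172\right) \left(-19\right)\right) = - \frac{1}{4878} - \left(74915 - -4655\right) = - \frac{1}{4878} - \left(74915 + 4655\right) = - \frac{1}{4878} - 79570 = - \frac{388142461}{4878}$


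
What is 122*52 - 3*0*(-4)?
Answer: 6344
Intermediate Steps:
122*52 - 3*0*(-4) = 6344 + 0*(-4) = 6344 + 0 = 6344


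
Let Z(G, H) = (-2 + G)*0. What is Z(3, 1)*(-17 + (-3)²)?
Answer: 0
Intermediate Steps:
Z(G, H) = 0
Z(3, 1)*(-17 + (-3)²) = 0*(-17 + (-3)²) = 0*(-17 + 9) = 0*(-8) = 0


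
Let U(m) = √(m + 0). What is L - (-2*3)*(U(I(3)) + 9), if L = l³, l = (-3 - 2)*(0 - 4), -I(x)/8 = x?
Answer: 8054 + 12*I*√6 ≈ 8054.0 + 29.394*I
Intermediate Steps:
I(x) = -8*x
l = 20 (l = -5*(-4) = 20)
U(m) = √m
L = 8000 (L = 20³ = 8000)
L - (-2*3)*(U(I(3)) + 9) = 8000 - (-2*3)*(√(-8*3) + 9) = 8000 - (-6)*(√(-24) + 9) = 8000 - (-6)*(2*I*√6 + 9) = 8000 - (-6)*(9 + 2*I*√6) = 8000 - (-54 - 12*I*√6) = 8000 + (54 + 12*I*√6) = 8054 + 12*I*√6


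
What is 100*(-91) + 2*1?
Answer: -9098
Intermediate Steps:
100*(-91) + 2*1 = -9100 + 2 = -9098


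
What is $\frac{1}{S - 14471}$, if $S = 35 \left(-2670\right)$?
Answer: $- \frac{1}{107921} \approx -9.266 \cdot 10^{-6}$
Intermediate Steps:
$S = -93450$
$\frac{1}{S - 14471} = \frac{1}{-93450 - 14471} = \frac{1}{-107921} = - \frac{1}{107921}$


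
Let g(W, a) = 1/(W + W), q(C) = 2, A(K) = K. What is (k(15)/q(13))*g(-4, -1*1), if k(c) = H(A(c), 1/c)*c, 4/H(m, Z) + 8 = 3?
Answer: 3/4 ≈ 0.75000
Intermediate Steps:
H(m, Z) = -4/5 (H(m, Z) = 4/(-8 + 3) = 4/(-5) = 4*(-1/5) = -4/5)
k(c) = -4*c/5
g(W, a) = 1/(2*W)
(k(15)/q(13))*g(-4, -1*1) = (-4/5*15/2)*((1/2)/(-4)) = (-12*1/2)*((1/2)*(-1/4)) = -6*(-1/8) = 3/4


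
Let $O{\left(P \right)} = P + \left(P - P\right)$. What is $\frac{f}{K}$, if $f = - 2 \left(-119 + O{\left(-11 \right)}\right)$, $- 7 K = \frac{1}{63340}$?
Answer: $-115278800$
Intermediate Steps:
$O{\left(P \right)} = P$ ($O{\left(P \right)} = P + 0 = P$)
$K = - \frac{1}{443380}$ ($K = - \frac{1}{7 \cdot 63340} = \left(- \frac{1}{7}\right) \frac{1}{63340} = - \frac{1}{443380} \approx -2.2554 \cdot 10^{-6}$)
$f = 260$ ($f = - 2 \left(-119 - 11\right) = \left(-2\right) \left(-130\right) = 260$)
$\frac{f}{K} = \frac{260}{- \frac{1}{443380}} = 260 \left(-443380\right) = -115278800$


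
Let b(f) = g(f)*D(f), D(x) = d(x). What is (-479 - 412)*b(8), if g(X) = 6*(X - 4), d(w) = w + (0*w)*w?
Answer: -171072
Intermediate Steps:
d(w) = w (d(w) = w + 0*w = w + 0 = w)
D(x) = x
g(X) = -24 + 6*X (g(X) = 6*(-4 + X) = -24 + 6*X)
b(f) = f*(-24 + 6*f) (b(f) = (-24 + 6*f)*f = f*(-24 + 6*f))
(-479 - 412)*b(8) = (-479 - 412)*(6*8*(-4 + 8)) = -5346*8*4 = -891*192 = -171072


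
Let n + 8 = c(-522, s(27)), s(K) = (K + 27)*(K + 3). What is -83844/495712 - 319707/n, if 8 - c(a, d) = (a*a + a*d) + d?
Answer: -11375797/15614928 ≈ -0.72852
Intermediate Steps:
s(K) = (3 + K)*(27 + K) (s(K) = (27 + K)*(3 + K) = (3 + K)*(27 + K))
c(a, d) = 8 - d - a² - a*d (c(a, d) = 8 - ((a*a + a*d) + d) = 8 - ((a² + a*d) + d) = 8 - (d + a² + a*d) = 8 + (-d - a² - a*d) = 8 - d - a² - a*d)
n = 571536 (n = -8 + (8 - (81 + 27² + 30*27) - 1*(-522)² - 1*(-522)*(81 + 27² + 30*27)) = -8 + (8 - (81 + 729 + 810) - 1*272484 - 1*(-522)*(81 + 729 + 810)) = -8 + (8 - 1*1620 - 272484 - 1*(-522)*1620) = -8 + (8 - 1620 - 272484 + 845640) = -8 + 571544 = 571536)
-83844/495712 - 319707/n = -83844/495712 - 319707/571536 = -83844*1/495712 - 319707*1/571536 = -20961/123928 - 3947/7056 = -11375797/15614928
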